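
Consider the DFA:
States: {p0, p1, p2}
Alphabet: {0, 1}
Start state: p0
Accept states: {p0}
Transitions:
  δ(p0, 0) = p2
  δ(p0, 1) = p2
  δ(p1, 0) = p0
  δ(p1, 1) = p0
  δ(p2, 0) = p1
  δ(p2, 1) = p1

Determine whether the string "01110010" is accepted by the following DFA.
Processing string "01110010":
  p0 --0--> p2
  p2 --1--> p1
  p1 --1--> p0
  p0 --1--> p2
  p2 --0--> p1
  p1 --0--> p0
  p0 --1--> p2
  p2 --0--> p1
Final state: p1
Accept states: {p0}
No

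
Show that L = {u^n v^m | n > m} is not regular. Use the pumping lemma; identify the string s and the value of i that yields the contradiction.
Assume L is regular with pumping length p. Idea: pumping down the u-block drops the u-count to at most the v-count.
Choose s = u^(p+1) v^p ∈ L (|s| = 2p+1 ≥ p). By the pumping lemma, s = xyz with |xy| ≤ p, |y| > 0, so y = u^k with k ≥ 1. Take i = 0: xz = u^(p+1−k) v^p. Since k ≥ 1, p+1−k ≤ p, so the number of u's is no longer strictly greater than the number of v's, hence xz ∉ L.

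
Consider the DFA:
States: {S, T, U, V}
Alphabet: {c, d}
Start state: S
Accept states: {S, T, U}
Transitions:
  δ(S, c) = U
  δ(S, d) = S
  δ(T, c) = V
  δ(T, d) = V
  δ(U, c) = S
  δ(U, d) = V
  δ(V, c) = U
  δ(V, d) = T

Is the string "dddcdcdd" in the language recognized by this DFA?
Processing string "dddcdcdd":
  S --d--> S
  S --d--> S
  S --d--> S
  S --c--> U
  U --d--> V
  V --c--> U
  U --d--> V
  V --d--> T
Final state: T
Accept states: {S, T, U}
Yes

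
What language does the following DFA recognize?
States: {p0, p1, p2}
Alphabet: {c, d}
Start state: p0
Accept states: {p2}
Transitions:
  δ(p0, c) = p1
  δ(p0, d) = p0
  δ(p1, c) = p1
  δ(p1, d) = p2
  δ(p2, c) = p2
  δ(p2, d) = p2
Testing a few strings:
  'dddc' → reject
  'd' → reject
  'c' → reject
  'dccc' → reject
State roles: p0=no c seen yet; p1=seen a c, waiting for d; p2=substring cd seen
All strings over {c,d} containing the substring cd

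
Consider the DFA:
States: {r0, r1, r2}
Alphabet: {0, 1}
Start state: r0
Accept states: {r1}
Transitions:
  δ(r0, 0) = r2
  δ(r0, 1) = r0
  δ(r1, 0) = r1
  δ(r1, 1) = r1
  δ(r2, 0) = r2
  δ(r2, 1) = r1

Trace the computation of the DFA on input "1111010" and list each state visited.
read '1': r0 → r0
  read '1': r0 → r0
  read '1': r0 → r0
  read '1': r0 → r0
  read '0': r0 → r2
  read '1': r2 → r1
  read '0': r1 → r1
r0 -> r0 -> r0 -> r0 -> r0 -> r2 -> r1 -> r1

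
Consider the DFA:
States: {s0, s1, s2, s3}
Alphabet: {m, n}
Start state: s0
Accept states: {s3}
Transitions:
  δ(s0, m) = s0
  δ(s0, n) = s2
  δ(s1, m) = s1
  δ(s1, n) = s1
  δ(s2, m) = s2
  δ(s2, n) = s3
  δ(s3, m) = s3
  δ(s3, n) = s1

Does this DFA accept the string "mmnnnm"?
Processing string "mmnnnm":
  s0 --m--> s0
  s0 --m--> s0
  s0 --n--> s2
  s2 --n--> s3
  s3 --n--> s1
  s1 --m--> s1
Final state: s1
Accept states: {s3}
No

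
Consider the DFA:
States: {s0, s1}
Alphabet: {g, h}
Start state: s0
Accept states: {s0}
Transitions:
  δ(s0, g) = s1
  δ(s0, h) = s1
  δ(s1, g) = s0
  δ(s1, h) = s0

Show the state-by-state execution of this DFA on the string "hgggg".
read 'h': s0 → s1
  read 'g': s1 → s0
  read 'g': s0 → s1
  read 'g': s1 → s0
  read 'g': s0 → s1
s0 -> s1 -> s0 -> s1 -> s0 -> s1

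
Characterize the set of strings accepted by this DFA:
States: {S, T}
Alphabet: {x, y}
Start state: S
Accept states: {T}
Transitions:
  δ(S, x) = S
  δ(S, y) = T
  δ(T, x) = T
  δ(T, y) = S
Testing a few strings:
  'xy' → accept
  'xx' → reject
  'yxy' → reject
  'xyx' → accept
State roles: S=even number of y's so far; T=odd number of y's so far
All strings over {x,y} with an odd number of y's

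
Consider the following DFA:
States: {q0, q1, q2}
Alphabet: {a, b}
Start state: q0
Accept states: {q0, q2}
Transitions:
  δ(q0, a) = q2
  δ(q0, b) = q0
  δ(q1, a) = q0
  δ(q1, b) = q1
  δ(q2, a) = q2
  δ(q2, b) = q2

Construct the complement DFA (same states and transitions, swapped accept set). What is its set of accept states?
Complement accept states = All states \ Original accept states
= {q0, q1, q2} \ {q0, q2}
{q1}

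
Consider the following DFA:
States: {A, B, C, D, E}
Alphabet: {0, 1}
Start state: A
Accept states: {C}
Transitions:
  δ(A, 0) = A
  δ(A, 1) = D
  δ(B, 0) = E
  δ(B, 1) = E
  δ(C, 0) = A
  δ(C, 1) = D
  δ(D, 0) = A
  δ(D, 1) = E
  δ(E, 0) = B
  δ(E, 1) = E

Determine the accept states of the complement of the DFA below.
Complement accept states = All states \ Original accept states
= {A, B, C, D, E} \ {C}
{A, B, D, E}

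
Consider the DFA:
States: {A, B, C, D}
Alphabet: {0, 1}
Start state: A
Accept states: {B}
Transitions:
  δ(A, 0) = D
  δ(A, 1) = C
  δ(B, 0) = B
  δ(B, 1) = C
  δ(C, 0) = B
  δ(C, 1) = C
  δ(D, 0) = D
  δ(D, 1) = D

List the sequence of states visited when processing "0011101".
read '0': A → D
  read '0': D → D
  read '1': D → D
  read '1': D → D
  read '1': D → D
  read '0': D → D
  read '1': D → D
A -> D -> D -> D -> D -> D -> D -> D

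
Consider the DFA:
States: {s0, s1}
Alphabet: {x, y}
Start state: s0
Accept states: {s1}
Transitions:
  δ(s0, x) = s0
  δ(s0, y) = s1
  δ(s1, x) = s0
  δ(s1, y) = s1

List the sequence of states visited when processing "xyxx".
read 'x': s0 → s0
  read 'y': s0 → s1
  read 'x': s1 → s0
  read 'x': s0 → s0
s0 -> s0 -> s1 -> s0 -> s0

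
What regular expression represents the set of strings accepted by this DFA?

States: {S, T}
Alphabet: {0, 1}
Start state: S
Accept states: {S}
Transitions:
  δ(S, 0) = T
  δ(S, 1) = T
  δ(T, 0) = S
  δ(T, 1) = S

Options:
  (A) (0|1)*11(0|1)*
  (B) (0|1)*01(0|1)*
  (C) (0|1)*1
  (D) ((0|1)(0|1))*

Check each option against the DFA on short strings; one disagreement eliminates an option:
  (A) (0|1)*11(0|1)*: on ε the DFA stays in S and accepts (S ∈ Accept), but the regex does not match it → eliminate
  (B) (0|1)*01(0|1)*: on ε the DFA stays in S and accepts (S ∈ Accept), but the regex does not match it → eliminate
  (C) (0|1)*1: on ε the DFA stays in S and accepts (S ∈ Accept), but the regex does not match it → eliminate
  (D) ((0|1)(0|1))*: agrees with the DFA on every string of length ≤ 6
Only (D) is consistent with the DFA.
(D) ((0|1)(0|1))*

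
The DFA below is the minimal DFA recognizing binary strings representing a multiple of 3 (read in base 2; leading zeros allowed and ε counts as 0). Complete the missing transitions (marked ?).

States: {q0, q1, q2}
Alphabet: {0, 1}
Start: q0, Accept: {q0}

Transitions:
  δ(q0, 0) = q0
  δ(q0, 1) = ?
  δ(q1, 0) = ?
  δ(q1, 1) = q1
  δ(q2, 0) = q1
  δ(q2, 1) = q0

From the language and accept set, identify what each state tracks — q0: value ≡ 0 (mod 3); q1: value ≡ 2 (mod 3); q2: value ≡ 1 (mod 3).
Each missing δ(q, a) is the state matching the new tracked value after reading a.
δ(q0, 1) = q2; δ(q1, 0) = q2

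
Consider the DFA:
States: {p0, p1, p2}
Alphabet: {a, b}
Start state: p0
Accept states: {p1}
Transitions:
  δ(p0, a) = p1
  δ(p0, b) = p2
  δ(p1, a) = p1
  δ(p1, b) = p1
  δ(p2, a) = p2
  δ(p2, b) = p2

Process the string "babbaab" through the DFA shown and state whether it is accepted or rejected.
Processing string "babbaab":
  p0 --b--> p2
  p2 --a--> p2
  p2 --b--> p2
  p2 --b--> p2
  p2 --a--> p2
  p2 --a--> p2
  p2 --b--> p2
Final state: p2
Accept states: {p1}
No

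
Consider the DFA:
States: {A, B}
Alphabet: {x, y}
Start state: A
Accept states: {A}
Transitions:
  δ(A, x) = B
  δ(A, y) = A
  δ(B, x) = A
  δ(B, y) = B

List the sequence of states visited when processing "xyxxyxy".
read 'x': A → B
  read 'y': B → B
  read 'x': B → A
  read 'x': A → B
  read 'y': B → B
  read 'x': B → A
  read 'y': A → A
A -> B -> B -> A -> B -> B -> A -> A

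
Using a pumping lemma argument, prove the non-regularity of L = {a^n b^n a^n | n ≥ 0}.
Assume L is regular with pumping length p. Idea: pumping the first a-block unbalances it against the other two.
Choose s = a^p b^p a^p ∈ L (|s| = 3p ≥ p). By the pumping lemma, s = xyz with |xy| ≤ p, |y| > 0, so y = a^k with k ≥ 1, inside the first a-block. Then xy²z = a^(p+k) b^p a^p. The first block has length p+k ≠ p, so the three block lengths are no longer equal and xy²z ∉ L.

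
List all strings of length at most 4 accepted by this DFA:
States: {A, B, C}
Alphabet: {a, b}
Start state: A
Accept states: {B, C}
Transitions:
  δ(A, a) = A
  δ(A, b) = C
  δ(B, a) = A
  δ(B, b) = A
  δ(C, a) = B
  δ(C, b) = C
b, ab, ba, bb, aab, aba, abb, bba, bbb, aaab, aaba, aabb, abba, abbb, baab, babb, bbba, bbbb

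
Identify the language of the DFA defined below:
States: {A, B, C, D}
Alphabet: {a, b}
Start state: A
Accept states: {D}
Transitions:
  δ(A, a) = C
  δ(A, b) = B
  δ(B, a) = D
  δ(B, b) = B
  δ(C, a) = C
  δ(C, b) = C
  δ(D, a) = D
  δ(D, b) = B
Testing a few strings:
  'bb' → reject
  'a' → reject
  'aab' → reject
  'aaaa' → reject
State roles: A=no input read; B=started with b, last symbol b; C=started with a (dead); D=started with b, last symbol a
All strings over {a,b} that start with b and end with a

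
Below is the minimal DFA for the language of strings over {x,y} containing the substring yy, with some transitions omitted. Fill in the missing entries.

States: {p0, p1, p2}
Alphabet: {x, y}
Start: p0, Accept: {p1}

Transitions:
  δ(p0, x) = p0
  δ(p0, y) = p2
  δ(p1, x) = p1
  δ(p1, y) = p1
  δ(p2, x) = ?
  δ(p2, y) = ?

From the language and accept set, identify what each state tracks — p0: no progress toward yy; p1: substring yy seen; p2: one trailing y.
Each missing δ(q, a) is the state matching the new tracked value after reading a.
δ(p2, x) = p0; δ(p2, y) = p1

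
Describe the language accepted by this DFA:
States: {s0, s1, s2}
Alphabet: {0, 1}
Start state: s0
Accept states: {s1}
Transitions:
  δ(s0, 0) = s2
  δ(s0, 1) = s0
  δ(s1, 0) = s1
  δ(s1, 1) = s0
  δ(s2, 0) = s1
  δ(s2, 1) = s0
Testing a few strings:
  '0' → reject
  '001' → reject
  '1' → reject
  '1001' → reject
State roles: s0=last symbol not 0; s1=two trailing 0's; s2=one trailing 0
All binary strings ending with 00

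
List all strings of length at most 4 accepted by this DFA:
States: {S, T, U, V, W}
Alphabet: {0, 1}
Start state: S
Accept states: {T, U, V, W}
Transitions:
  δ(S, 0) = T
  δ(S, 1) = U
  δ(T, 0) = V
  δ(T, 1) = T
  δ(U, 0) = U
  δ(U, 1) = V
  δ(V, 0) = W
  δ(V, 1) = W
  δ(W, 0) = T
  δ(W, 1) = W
0, 1, 00, 01, 10, 11, 000, 001, 010, 011, 100, 101, 110, 111, 0000, 0001, 0010, 0011, 0100, 0101, 0110, 0111, 1000, 1001, 1010, 1011, 1100, 1101, 1110, 1111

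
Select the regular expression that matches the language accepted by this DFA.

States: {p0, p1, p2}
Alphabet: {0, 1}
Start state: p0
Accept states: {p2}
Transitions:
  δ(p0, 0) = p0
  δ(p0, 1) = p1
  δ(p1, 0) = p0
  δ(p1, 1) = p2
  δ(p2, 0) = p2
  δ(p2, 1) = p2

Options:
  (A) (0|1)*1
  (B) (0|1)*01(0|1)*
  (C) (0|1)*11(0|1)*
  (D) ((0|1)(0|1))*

Check each option against the DFA on short strings; one disagreement eliminates an option:
  (A) (0|1)*1: on '1' the DFA goes p0 → p1 and rejects (p1 ∉ Accept), but the regex matches it → eliminate
  (B) (0|1)*01(0|1)*: on '01' the DFA goes p0 → p0 → p1 and rejects (p1 ∉ Accept), but the regex matches it → eliminate
  (C) (0|1)*11(0|1)*: agrees with the DFA on every string of length ≤ 6
  (D) ((0|1)(0|1))*: on ε the DFA stays in p0 and rejects (p0 ∉ Accept), but the regex matches it → eliminate
Only (C) is consistent with the DFA.
(C) (0|1)*11(0|1)*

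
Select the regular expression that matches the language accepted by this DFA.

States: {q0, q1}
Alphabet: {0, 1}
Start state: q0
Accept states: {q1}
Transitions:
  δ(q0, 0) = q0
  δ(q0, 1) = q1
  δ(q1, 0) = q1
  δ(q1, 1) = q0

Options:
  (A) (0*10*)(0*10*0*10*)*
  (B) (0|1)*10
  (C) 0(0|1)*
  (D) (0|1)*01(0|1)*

Check each option against the DFA on short strings; one disagreement eliminates an option:
  (A) (0*10*)(0*10*0*10*)*: agrees with the DFA on every string of length ≤ 6
  (B) (0|1)*10: on '1' the DFA goes q0 → q1 and accepts (q1 ∈ Accept), but the regex does not match it → eliminate
  (C) 0(0|1)*: on '0' the DFA goes q0 → q0 and rejects (q0 ∉ Accept), but the regex matches it → eliminate
  (D) (0|1)*01(0|1)*: on '1' the DFA goes q0 → q1 and accepts (q1 ∈ Accept), but the regex does not match it → eliminate
Only (A) is consistent with the DFA.
(A) (0*10*)(0*10*0*10*)*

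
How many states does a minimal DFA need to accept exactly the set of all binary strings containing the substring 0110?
By Myhill–Nerode, count the distinguishable equivalence classes: 5 classes — one per longest suffix of the input that is a prefix of '0110' (lengths 0 through 3), plus an absorbing 'already seen 0110' class.
5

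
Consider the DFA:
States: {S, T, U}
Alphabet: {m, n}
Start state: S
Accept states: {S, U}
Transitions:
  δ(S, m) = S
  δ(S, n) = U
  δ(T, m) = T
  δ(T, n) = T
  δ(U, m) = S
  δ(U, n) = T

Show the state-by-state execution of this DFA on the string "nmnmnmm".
read 'n': S → U
  read 'm': U → S
  read 'n': S → U
  read 'm': U → S
  read 'n': S → U
  read 'm': U → S
  read 'm': S → S
S -> U -> S -> U -> S -> U -> S -> S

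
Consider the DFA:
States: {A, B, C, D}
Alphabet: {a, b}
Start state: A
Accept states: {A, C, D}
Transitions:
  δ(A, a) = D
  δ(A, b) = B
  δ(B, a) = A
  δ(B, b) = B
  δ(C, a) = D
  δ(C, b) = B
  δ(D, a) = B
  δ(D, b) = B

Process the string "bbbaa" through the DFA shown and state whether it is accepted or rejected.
Processing string "bbbaa":
  A --b--> B
  B --b--> B
  B --b--> B
  B --a--> A
  A --a--> D
Final state: D
Accept states: {A, C, D}
Yes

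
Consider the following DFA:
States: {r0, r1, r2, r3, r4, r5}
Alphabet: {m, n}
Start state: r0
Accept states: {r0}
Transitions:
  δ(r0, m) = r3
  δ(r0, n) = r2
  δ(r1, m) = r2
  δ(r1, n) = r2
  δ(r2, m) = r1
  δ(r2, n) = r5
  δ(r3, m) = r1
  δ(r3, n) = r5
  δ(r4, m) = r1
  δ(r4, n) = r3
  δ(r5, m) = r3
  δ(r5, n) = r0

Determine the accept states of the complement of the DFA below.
Complement accept states = All states \ Original accept states
= {r0, r1, r2, r3, r4, r5} \ {r0}
{r1, r2, r3, r4, r5}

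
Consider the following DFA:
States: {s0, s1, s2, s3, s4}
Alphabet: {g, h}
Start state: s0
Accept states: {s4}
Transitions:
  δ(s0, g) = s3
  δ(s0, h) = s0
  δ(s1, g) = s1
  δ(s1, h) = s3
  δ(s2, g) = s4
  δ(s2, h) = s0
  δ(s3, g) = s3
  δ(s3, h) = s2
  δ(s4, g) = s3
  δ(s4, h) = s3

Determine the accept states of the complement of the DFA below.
Complement accept states = All states \ Original accept states
= {s0, s1, s2, s3, s4} \ {s4}
{s0, s1, s2, s3}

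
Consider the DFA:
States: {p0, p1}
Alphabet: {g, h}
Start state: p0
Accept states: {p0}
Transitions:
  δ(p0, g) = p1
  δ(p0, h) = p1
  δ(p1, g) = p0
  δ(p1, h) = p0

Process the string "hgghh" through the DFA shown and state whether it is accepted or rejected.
Processing string "hgghh":
  p0 --h--> p1
  p1 --g--> p0
  p0 --g--> p1
  p1 --h--> p0
  p0 --h--> p1
Final state: p1
Accept states: {p0}
No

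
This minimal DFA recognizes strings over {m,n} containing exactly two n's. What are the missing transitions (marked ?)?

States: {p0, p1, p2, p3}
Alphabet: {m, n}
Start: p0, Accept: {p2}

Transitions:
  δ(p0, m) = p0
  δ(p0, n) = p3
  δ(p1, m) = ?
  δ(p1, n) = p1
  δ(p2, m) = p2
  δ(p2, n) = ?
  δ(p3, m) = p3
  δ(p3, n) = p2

From the language and accept set, identify what each state tracks — p0: zero n's; p1: ≥ three n's (dead); p2: two n's; p3: one n.
Each missing δ(q, a) is the state matching the new tracked value after reading a.
δ(p1, m) = p1; δ(p2, n) = p1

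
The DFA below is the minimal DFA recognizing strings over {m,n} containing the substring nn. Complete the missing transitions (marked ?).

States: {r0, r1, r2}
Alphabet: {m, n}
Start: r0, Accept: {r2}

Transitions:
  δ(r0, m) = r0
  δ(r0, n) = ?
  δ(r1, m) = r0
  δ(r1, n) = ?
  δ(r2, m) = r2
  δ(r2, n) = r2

From the language and accept set, identify what each state tracks — r0: no progress toward nn; r1: one trailing n; r2: substring nn seen.
Each missing δ(q, a) is the state matching the new tracked value after reading a.
δ(r0, n) = r1; δ(r1, n) = r2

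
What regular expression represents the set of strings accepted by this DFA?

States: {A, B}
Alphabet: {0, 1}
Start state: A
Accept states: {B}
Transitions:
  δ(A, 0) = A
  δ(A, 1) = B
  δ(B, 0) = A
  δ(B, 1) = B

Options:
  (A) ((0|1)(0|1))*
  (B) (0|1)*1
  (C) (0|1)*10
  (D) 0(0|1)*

Check each option against the DFA on short strings; one disagreement eliminates an option:
  (A) ((0|1)(0|1))*: on ε the DFA stays in A and rejects (A ∉ Accept), but the regex matches it → eliminate
  (B) (0|1)*1: agrees with the DFA on every string of length ≤ 6
  (C) (0|1)*10: on '1' the DFA goes A → B and accepts (B ∈ Accept), but the regex does not match it → eliminate
  (D) 0(0|1)*: on '0' the DFA goes A → A and rejects (A ∉ Accept), but the regex matches it → eliminate
Only (B) is consistent with the DFA.
(B) (0|1)*1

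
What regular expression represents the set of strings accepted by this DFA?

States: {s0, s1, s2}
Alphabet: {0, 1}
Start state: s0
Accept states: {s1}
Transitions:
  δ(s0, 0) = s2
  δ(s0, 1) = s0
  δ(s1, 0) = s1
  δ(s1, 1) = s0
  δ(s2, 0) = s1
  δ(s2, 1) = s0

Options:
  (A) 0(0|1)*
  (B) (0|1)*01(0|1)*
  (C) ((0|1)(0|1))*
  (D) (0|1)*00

Check each option against the DFA on short strings; one disagreement eliminates an option:
  (A) 0(0|1)*: on '0' the DFA goes s0 → s2 and rejects (s2 ∉ Accept), but the regex matches it → eliminate
  (B) (0|1)*01(0|1)*: on '00' the DFA goes s0 → s2 → s1 and accepts (s1 ∈ Accept), but the regex does not match it → eliminate
  (C) ((0|1)(0|1))*: on ε the DFA stays in s0 and rejects (s0 ∉ Accept), but the regex matches it → eliminate
  (D) (0|1)*00: agrees with the DFA on every string of length ≤ 6
Only (D) is consistent with the DFA.
(D) (0|1)*00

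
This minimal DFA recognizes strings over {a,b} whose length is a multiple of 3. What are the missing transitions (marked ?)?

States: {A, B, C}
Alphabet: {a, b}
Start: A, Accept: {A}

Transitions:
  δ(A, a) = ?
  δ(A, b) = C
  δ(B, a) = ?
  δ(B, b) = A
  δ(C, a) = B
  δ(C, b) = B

From the language and accept set, identify what each state tracks — A: length ≡ 0 (mod 3); B: length ≡ 2 (mod 3); C: length ≡ 1 (mod 3).
Each missing δ(q, a) is the state matching the new tracked value after reading a.
δ(A, a) = C; δ(B, a) = A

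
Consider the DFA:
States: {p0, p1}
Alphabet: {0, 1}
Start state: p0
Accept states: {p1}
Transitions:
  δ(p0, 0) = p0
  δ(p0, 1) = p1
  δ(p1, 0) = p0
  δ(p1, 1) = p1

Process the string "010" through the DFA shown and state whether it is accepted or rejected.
Processing string "010":
  p0 --0--> p0
  p0 --1--> p1
  p1 --0--> p0
Final state: p0
Accept states: {p1}
No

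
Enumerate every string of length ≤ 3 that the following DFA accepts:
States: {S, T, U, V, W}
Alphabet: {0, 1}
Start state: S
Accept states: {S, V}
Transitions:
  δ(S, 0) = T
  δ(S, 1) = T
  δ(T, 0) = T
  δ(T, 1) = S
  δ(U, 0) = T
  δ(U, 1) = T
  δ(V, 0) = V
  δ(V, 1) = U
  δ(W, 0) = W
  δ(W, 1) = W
ε, 01, 11, 001, 101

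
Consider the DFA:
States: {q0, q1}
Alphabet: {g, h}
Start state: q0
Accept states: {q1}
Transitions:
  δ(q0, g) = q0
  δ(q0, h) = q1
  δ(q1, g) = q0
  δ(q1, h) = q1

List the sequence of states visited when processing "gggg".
read 'g': q0 → q0
  read 'g': q0 → q0
  read 'g': q0 → q0
  read 'g': q0 → q0
q0 -> q0 -> q0 -> q0 -> q0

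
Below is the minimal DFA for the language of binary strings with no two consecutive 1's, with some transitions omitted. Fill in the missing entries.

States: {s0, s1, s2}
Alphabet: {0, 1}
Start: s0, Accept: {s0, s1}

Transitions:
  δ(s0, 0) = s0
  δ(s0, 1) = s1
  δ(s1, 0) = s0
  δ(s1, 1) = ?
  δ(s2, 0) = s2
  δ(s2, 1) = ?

From the language and accept set, identify what each state tracks — s0: last symbol not 1 (ok); s1: last symbol 1 (ok); s2: saw 11 (dead).
Each missing δ(q, a) is the state matching the new tracked value after reading a.
δ(s1, 1) = s2; δ(s2, 1) = s2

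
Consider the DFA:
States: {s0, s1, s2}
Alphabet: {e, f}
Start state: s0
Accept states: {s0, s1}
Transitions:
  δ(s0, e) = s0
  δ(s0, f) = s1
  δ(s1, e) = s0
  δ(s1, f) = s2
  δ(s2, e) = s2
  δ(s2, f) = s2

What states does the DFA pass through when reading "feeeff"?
read 'f': s0 → s1
  read 'e': s1 → s0
  read 'e': s0 → s0
  read 'e': s0 → s0
  read 'f': s0 → s1
  read 'f': s1 → s2
s0 -> s1 -> s0 -> s0 -> s0 -> s1 -> s2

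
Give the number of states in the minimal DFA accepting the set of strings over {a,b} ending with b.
By Myhill–Nerode, count the distinguishable equivalence classes: two classes — last symbol is b vs. not.
2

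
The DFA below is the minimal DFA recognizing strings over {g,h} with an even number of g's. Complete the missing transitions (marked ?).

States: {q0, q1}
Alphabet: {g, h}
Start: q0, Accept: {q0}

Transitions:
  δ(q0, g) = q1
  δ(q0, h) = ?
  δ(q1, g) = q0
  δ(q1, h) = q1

From the language and accept set, identify what each state tracks — q0: even number of g's so far; q1: odd number of g's so far.
Each missing δ(q, a) is the state matching the new tracked value after reading a.
δ(q0, h) = q0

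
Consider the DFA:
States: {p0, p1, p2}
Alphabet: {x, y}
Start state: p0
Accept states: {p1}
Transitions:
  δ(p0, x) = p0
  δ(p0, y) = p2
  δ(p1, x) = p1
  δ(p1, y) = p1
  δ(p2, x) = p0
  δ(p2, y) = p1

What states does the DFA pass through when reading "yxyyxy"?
read 'y': p0 → p2
  read 'x': p2 → p0
  read 'y': p0 → p2
  read 'y': p2 → p1
  read 'x': p1 → p1
  read 'y': p1 → p1
p0 -> p2 -> p0 -> p2 -> p1 -> p1 -> p1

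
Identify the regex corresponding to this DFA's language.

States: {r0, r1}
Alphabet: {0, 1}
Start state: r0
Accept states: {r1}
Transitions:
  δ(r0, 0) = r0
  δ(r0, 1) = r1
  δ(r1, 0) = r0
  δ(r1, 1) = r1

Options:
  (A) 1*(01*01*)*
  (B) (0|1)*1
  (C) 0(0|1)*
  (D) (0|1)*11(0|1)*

Check each option against the DFA on short strings; one disagreement eliminates an option:
  (A) 1*(01*01*)*: on ε the DFA stays in r0 and rejects (r0 ∉ Accept), but the regex matches it → eliminate
  (B) (0|1)*1: agrees with the DFA on every string of length ≤ 6
  (C) 0(0|1)*: on '0' the DFA goes r0 → r0 and rejects (r0 ∉ Accept), but the regex matches it → eliminate
  (D) (0|1)*11(0|1)*: on '1' the DFA goes r0 → r1 and accepts (r1 ∈ Accept), but the regex does not match it → eliminate
Only (B) is consistent with the DFA.
(B) (0|1)*1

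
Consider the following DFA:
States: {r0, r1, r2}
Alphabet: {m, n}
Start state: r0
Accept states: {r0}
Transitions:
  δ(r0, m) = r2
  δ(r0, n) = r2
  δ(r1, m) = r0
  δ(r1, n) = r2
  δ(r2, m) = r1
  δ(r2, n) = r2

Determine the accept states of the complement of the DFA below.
Complement accept states = All states \ Original accept states
= {r0, r1, r2} \ {r0}
{r1, r2}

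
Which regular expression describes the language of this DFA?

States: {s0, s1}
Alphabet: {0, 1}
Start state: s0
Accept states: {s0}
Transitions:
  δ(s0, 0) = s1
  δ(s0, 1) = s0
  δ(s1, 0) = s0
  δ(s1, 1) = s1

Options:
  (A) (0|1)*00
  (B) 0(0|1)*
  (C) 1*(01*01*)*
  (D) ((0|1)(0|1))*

Check each option against the DFA on short strings; one disagreement eliminates an option:
  (A) (0|1)*00: on ε the DFA stays in s0 and accepts (s0 ∈ Accept), but the regex does not match it → eliminate
  (B) 0(0|1)*: on ε the DFA stays in s0 and accepts (s0 ∈ Accept), but the regex does not match it → eliminate
  (C) 1*(01*01*)*: agrees with the DFA on every string of length ≤ 6
  (D) ((0|1)(0|1))*: on '1' the DFA goes s0 → s0 and accepts (s0 ∈ Accept), but the regex does not match it → eliminate
Only (C) is consistent with the DFA.
(C) 1*(01*01*)*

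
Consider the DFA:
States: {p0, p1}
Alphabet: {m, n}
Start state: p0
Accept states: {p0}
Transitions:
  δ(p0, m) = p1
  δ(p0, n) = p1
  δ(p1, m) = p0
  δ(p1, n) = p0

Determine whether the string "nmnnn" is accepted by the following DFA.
Processing string "nmnnn":
  p0 --n--> p1
  p1 --m--> p0
  p0 --n--> p1
  p1 --n--> p0
  p0 --n--> p1
Final state: p1
Accept states: {p0}
No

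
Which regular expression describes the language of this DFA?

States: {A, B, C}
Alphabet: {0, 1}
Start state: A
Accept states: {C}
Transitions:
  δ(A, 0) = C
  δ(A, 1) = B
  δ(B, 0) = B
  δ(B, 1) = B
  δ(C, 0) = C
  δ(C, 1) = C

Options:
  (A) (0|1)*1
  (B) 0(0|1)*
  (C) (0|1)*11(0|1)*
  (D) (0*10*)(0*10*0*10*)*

Check each option against the DFA on short strings; one disagreement eliminates an option:
  (A) (0|1)*1: on '0' the DFA goes A → C and accepts (C ∈ Accept), but the regex does not match it → eliminate
  (B) 0(0|1)*: agrees with the DFA on every string of length ≤ 6
  (C) (0|1)*11(0|1)*: on '0' the DFA goes A → C and accepts (C ∈ Accept), but the regex does not match it → eliminate
  (D) (0*10*)(0*10*0*10*)*: on '0' the DFA goes A → C and accepts (C ∈ Accept), but the regex does not match it → eliminate
Only (B) is consistent with the DFA.
(B) 0(0|1)*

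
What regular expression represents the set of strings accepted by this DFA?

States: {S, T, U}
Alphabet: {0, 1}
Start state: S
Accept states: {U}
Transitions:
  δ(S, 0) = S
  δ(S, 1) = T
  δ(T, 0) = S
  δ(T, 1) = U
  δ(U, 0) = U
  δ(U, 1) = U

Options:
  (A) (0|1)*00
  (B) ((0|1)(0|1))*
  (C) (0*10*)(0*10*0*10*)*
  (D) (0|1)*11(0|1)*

Check each option against the DFA on short strings; one disagreement eliminates an option:
  (A) (0|1)*00: on '00' the DFA goes S → S → S and rejects (S ∉ Accept), but the regex matches it → eliminate
  (B) ((0|1)(0|1))*: on ε the DFA stays in S and rejects (S ∉ Accept), but the regex matches it → eliminate
  (C) (0*10*)(0*10*0*10*)*: on '1' the DFA goes S → T and rejects (T ∉ Accept), but the regex matches it → eliminate
  (D) (0|1)*11(0|1)*: agrees with the DFA on every string of length ≤ 6
Only (D) is consistent with the DFA.
(D) (0|1)*11(0|1)*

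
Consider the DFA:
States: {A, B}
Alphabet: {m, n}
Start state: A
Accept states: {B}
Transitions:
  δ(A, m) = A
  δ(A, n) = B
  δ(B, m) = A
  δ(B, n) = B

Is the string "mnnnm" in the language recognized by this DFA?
Processing string "mnnnm":
  A --m--> A
  A --n--> B
  B --n--> B
  B --n--> B
  B --m--> A
Final state: A
Accept states: {B}
No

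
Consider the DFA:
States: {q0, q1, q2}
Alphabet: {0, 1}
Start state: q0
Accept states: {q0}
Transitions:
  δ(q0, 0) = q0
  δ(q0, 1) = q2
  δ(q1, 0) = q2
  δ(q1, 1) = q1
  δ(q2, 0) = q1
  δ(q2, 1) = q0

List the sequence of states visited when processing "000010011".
read '0': q0 → q0
  read '0': q0 → q0
  read '0': q0 → q0
  read '0': q0 → q0
  read '1': q0 → q2
  read '0': q2 → q1
  read '0': q1 → q2
  read '1': q2 → q0
  read '1': q0 → q2
q0 -> q0 -> q0 -> q0 -> q0 -> q2 -> q1 -> q2 -> q0 -> q2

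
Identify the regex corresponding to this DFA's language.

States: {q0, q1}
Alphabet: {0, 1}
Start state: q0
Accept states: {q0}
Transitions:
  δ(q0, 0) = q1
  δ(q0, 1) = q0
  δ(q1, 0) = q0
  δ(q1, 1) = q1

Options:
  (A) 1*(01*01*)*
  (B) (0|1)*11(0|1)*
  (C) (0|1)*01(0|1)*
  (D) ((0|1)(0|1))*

Check each option against the DFA on short strings; one disagreement eliminates an option:
  (A) 1*(01*01*)*: agrees with the DFA on every string of length ≤ 6
  (B) (0|1)*11(0|1)*: on ε the DFA stays in q0 and accepts (q0 ∈ Accept), but the regex does not match it → eliminate
  (C) (0|1)*01(0|1)*: on ε the DFA stays in q0 and accepts (q0 ∈ Accept), but the regex does not match it → eliminate
  (D) ((0|1)(0|1))*: on '1' the DFA goes q0 → q0 and accepts (q0 ∈ Accept), but the regex does not match it → eliminate
Only (A) is consistent with the DFA.
(A) 1*(01*01*)*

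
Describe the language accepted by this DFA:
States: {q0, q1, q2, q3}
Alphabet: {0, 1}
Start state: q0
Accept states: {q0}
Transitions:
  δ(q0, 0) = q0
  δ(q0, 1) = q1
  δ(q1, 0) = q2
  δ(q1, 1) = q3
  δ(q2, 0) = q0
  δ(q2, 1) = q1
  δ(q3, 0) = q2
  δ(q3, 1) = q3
Testing a few strings:
  '0100' → accept
  '1' → reject
  '0111' → reject
  '0011' → reject
State roles: q0=value ≡ 0 (mod 4); q1=value ≡ 1 (mod 4); q2=value ≡ 2 (mod 4); q3=value ≡ 3 (mod 4)
All binary strings representing a multiple of 4 (read in base 2; leading zeros allowed and ε counts as 0)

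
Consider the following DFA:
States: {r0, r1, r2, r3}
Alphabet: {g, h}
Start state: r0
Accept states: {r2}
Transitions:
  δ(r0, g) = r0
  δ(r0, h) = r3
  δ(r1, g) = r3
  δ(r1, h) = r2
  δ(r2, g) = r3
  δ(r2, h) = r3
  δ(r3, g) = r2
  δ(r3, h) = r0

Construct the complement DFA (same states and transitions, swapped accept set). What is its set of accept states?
Complement accept states = All states \ Original accept states
= {r0, r1, r2, r3} \ {r2}
{r0, r1, r3}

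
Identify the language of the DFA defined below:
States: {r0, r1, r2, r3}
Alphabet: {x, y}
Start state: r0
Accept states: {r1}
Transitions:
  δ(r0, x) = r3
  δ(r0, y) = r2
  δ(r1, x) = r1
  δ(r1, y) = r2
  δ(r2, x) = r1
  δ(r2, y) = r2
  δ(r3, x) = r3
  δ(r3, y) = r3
Testing a few strings:
  'yyx' → accept
  'yx' → accept
  'xx' → reject
  'yxxx' → accept
State roles: r0=no input read; r1=started with y, last symbol x; r2=started with y, last symbol y; r3=started with x (dead)
All strings over {x,y} that start with y and end with x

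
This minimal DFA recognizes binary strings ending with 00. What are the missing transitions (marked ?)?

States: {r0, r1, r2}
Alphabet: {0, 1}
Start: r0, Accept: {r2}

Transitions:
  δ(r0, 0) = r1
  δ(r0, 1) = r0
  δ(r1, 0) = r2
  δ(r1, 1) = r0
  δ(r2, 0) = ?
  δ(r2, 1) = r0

From the language and accept set, identify what each state tracks — r0: last symbol not 0; r1: one trailing 0; r2: two trailing 0's.
Each missing δ(q, a) is the state matching the new tracked value after reading a.
δ(r2, 0) = r2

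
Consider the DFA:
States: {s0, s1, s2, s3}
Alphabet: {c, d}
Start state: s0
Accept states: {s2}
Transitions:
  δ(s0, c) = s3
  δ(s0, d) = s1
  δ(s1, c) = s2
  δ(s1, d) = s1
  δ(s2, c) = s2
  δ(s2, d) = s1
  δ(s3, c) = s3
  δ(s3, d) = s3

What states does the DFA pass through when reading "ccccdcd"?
read 'c': s0 → s3
  read 'c': s3 → s3
  read 'c': s3 → s3
  read 'c': s3 → s3
  read 'd': s3 → s3
  read 'c': s3 → s3
  read 'd': s3 → s3
s0 -> s3 -> s3 -> s3 -> s3 -> s3 -> s3 -> s3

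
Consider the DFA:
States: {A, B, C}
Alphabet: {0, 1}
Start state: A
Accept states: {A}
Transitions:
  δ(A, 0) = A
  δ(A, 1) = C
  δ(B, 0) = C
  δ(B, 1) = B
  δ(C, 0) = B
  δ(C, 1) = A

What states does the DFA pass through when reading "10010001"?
read '1': A → C
  read '0': C → B
  read '0': B → C
  read '1': C → A
  read '0': A → A
  read '0': A → A
  read '0': A → A
  read '1': A → C
A -> C -> B -> C -> A -> A -> A -> A -> C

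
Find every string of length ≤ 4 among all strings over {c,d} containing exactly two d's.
dd, cdd, dcd, ddc, ccdd, cdcd, cddc, dccd, dcdc, ddcc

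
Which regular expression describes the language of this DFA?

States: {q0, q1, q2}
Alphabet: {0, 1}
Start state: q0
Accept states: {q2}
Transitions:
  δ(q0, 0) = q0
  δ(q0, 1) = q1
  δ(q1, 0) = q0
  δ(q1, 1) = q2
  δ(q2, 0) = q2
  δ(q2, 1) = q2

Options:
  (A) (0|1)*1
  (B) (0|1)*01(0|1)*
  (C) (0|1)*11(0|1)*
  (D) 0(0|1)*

Check each option against the DFA on short strings; one disagreement eliminates an option:
  (A) (0|1)*1: on '1' the DFA goes q0 → q1 and rejects (q1 ∉ Accept), but the regex matches it → eliminate
  (B) (0|1)*01(0|1)*: on '01' the DFA goes q0 → q0 → q1 and rejects (q1 ∉ Accept), but the regex matches it → eliminate
  (C) (0|1)*11(0|1)*: agrees with the DFA on every string of length ≤ 6
  (D) 0(0|1)*: on '0' the DFA goes q0 → q0 and rejects (q0 ∉ Accept), but the regex matches it → eliminate
Only (C) is consistent with the DFA.
(C) (0|1)*11(0|1)*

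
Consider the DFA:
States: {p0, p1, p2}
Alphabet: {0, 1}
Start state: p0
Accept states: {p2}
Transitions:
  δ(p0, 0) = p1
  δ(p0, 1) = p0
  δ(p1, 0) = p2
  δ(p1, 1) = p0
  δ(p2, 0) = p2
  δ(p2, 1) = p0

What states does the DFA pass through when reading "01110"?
read '0': p0 → p1
  read '1': p1 → p0
  read '1': p0 → p0
  read '1': p0 → p0
  read '0': p0 → p1
p0 -> p1 -> p0 -> p0 -> p0 -> p1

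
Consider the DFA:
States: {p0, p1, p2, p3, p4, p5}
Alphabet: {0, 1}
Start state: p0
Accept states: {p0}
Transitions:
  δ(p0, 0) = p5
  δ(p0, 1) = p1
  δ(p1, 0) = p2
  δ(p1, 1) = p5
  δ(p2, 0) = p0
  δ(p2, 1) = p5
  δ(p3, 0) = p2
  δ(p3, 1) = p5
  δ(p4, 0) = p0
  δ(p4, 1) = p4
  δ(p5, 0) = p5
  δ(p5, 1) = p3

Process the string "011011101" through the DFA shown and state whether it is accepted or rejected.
Processing string "011011101":
  p0 --0--> p5
  p5 --1--> p3
  p3 --1--> p5
  p5 --0--> p5
  p5 --1--> p3
  p3 --1--> p5
  p5 --1--> p3
  p3 --0--> p2
  p2 --1--> p5
Final state: p5
Accept states: {p0}
No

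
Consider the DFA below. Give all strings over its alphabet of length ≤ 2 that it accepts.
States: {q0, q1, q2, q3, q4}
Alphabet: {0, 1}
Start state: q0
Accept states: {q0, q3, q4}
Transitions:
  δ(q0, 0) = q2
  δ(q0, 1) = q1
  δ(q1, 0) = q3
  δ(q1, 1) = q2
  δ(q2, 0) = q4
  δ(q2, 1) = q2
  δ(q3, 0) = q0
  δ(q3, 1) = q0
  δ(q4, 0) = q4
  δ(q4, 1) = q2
ε, 00, 10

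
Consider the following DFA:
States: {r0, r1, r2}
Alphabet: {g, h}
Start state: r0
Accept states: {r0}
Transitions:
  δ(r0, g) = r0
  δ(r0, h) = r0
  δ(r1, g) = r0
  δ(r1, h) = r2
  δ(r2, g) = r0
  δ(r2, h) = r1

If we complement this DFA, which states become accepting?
Complement accept states = All states \ Original accept states
= {r0, r1, r2} \ {r0}
{r1, r2}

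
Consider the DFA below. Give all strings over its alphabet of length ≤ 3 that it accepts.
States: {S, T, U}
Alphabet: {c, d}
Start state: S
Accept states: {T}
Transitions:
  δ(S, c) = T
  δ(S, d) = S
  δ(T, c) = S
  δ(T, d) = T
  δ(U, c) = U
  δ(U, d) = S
c, cd, dc, ccc, cdd, dcd, ddc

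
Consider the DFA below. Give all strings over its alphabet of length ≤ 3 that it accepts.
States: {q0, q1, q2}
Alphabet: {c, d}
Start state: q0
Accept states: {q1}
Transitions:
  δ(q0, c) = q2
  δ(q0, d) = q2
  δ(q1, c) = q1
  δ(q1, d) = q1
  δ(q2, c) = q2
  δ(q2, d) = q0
None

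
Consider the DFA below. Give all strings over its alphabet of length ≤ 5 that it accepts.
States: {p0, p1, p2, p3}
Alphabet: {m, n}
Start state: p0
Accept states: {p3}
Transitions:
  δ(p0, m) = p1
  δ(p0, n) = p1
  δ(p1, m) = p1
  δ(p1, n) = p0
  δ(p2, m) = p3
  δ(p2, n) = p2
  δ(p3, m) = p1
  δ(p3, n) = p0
None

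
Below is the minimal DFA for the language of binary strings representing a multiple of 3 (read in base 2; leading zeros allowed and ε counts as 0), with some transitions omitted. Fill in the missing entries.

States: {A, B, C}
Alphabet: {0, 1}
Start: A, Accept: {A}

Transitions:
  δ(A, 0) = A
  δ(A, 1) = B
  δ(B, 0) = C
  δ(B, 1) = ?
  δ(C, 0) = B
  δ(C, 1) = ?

From the language and accept set, identify what each state tracks — A: value ≡ 0 (mod 3); B: value ≡ 1 (mod 3); C: value ≡ 2 (mod 3).
Each missing δ(q, a) is the state matching the new tracked value after reading a.
δ(B, 1) = A; δ(C, 1) = C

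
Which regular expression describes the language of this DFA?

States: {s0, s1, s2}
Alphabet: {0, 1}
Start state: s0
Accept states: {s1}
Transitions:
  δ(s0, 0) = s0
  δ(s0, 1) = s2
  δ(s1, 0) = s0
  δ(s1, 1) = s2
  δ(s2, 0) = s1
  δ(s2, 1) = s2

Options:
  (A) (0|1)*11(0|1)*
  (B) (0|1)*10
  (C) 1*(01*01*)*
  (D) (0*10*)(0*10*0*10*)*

Check each option against the DFA on short strings; one disagreement eliminates an option:
  (A) (0|1)*11(0|1)*: on '10' the DFA goes s0 → s2 → s1 and accepts (s1 ∈ Accept), but the regex does not match it → eliminate
  (B) (0|1)*10: agrees with the DFA on every string of length ≤ 6
  (C) 1*(01*01*)*: on ε the DFA stays in s0 and rejects (s0 ∉ Accept), but the regex matches it → eliminate
  (D) (0*10*)(0*10*0*10*)*: on '1' the DFA goes s0 → s2 and rejects (s2 ∉ Accept), but the regex matches it → eliminate
Only (B) is consistent with the DFA.
(B) (0|1)*10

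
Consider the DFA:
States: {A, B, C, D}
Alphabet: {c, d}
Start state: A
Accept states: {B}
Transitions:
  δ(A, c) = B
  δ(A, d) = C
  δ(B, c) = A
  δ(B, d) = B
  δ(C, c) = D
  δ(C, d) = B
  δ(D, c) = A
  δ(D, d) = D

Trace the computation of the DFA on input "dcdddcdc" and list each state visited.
read 'd': A → C
  read 'c': C → D
  read 'd': D → D
  read 'd': D → D
  read 'd': D → D
  read 'c': D → A
  read 'd': A → C
  read 'c': C → D
A -> C -> D -> D -> D -> D -> A -> C -> D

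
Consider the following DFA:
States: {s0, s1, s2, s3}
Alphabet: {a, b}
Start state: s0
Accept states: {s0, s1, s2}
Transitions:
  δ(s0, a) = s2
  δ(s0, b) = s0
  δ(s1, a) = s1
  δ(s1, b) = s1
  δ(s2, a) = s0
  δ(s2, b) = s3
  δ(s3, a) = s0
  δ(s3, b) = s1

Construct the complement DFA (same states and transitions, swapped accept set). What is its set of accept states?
Complement accept states = All states \ Original accept states
= {s0, s1, s2, s3} \ {s0, s1, s2}
{s3}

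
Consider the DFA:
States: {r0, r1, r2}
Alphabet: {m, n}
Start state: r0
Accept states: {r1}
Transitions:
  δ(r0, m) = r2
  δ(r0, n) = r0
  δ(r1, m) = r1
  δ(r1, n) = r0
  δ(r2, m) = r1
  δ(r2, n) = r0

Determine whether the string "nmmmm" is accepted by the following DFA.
Processing string "nmmmm":
  r0 --n--> r0
  r0 --m--> r2
  r2 --m--> r1
  r1 --m--> r1
  r1 --m--> r1
Final state: r1
Accept states: {r1}
Yes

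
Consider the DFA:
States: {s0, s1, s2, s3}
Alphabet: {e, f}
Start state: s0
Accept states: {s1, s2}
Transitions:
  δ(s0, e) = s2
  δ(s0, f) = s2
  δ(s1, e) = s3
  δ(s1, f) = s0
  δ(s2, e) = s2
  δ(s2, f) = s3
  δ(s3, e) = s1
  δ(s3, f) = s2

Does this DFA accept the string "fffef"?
Processing string "fffef":
  s0 --f--> s2
  s2 --f--> s3
  s3 --f--> s2
  s2 --e--> s2
  s2 --f--> s3
Final state: s3
Accept states: {s1, s2}
No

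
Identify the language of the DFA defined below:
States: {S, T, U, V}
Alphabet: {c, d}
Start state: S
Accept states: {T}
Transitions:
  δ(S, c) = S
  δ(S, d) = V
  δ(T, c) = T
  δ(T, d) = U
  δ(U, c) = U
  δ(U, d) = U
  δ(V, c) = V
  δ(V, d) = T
Testing a few strings:
  'ddcc' → accept
  'dcc' → reject
  'dc' → reject
  'dd' → accept
State roles: S=zero d's; T=two d's; U=≥ three d's (dead); V=one d
All strings over {c,d} containing exactly two d's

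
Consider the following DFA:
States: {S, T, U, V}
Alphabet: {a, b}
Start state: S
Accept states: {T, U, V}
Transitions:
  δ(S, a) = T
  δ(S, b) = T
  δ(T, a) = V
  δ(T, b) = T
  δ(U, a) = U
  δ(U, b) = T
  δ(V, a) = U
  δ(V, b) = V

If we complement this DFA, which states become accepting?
Complement accept states = All states \ Original accept states
= {S, T, U, V} \ {T, U, V}
{S}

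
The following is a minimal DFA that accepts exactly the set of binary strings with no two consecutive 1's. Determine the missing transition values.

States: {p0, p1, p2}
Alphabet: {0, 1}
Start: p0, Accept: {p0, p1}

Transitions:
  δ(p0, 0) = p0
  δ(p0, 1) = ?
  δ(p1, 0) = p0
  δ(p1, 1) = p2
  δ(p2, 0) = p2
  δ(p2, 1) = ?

From the language and accept set, identify what each state tracks — p0: last symbol not 1 (ok); p1: last symbol 1 (ok); p2: saw 11 (dead).
Each missing δ(q, a) is the state matching the new tracked value after reading a.
δ(p0, 1) = p1; δ(p2, 1) = p2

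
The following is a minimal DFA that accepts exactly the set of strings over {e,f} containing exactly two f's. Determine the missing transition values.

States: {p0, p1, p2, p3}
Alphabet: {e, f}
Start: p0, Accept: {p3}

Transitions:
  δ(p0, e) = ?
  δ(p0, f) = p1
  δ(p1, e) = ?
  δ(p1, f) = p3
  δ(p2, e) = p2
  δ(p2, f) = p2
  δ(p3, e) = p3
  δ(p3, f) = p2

From the language and accept set, identify what each state tracks — p0: zero f's; p1: one f; p2: ≥ three f's (dead); p3: two f's.
Each missing δ(q, a) is the state matching the new tracked value after reading a.
δ(p0, e) = p0; δ(p1, e) = p1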